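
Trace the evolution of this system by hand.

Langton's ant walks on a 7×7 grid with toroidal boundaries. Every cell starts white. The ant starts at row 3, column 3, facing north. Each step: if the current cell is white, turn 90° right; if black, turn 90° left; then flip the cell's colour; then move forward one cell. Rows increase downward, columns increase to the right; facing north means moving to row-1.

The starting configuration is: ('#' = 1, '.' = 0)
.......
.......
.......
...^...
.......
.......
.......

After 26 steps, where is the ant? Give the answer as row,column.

t=0: .......
.......
.......
...^...
.......
.......
.......
t=1: .......
.......
.......
...#>..
.......
.......
.......
t=2: .......
.......
.......
...##..
....v..
.......
.......
t=3: .......
.......
.......
...##..
...<#..
.......
.......
t=4: .......
.......
.......
...^#..
...##..
.......
.......
t=5: .......
.......
.......
..<.#..
...##..
.......
.......
t=6: .......
.......
..^....
..#.#..
...##..
.......
.......
t=7: .......
.......
..#>...
..#.#..
...##..
.......
.......
t=8: .......
.......
..##...
..#v#..
...##..
.......
.......
t=9: .......
.......
..##...
..<##..
...##..
.......
.......
t=10: .......
.......
..##...
...##..
..v##..
.......
.......
t=11: .......
.......
..##...
...##..
.<###..
.......
.......
t=12: .......
.......
..##...
.^.##..
.####..
.......
.......
t=13: .......
.......
..##...
.#>##..
.####..
.......
.......
t=14: .......
.......
..##...
.####..
.#v##..
.......
.......
t=15: .......
.......
..##...
.####..
.#.>#..
.......
.......
t=16: .......
.......
..##...
.##^#..
.#..#..
.......
.......
t=17: .......
.......
..##...
.#<.#..
.#..#..
.......
.......
t=18: .......
.......
..##...
.#..#..
.#v.#..
.......
.......
t=19: .......
.......
..##...
.#..#..
.<#.#..
.......
.......
t=20: .......
.......
..##...
.#..#..
..#.#..
.v.....
.......
t=21: .......
.......
..##...
.#..#..
..#.#..
<#.....
.......
t=22: .......
.......
..##...
.#..#..
^.#.#..
##.....
.......
t=23: .......
.......
..##...
.#..#..
#>#.#..
##.....
.......
t=24: .......
.......
..##...
.#..#..
###.#..
#v.....
.......
t=25: .......
.......
..##...
.#..#..
###.#..
#.>....
.......
t=26: .......
.......
..##...
.#..#..
###.#..
#.#....
..v....

6,2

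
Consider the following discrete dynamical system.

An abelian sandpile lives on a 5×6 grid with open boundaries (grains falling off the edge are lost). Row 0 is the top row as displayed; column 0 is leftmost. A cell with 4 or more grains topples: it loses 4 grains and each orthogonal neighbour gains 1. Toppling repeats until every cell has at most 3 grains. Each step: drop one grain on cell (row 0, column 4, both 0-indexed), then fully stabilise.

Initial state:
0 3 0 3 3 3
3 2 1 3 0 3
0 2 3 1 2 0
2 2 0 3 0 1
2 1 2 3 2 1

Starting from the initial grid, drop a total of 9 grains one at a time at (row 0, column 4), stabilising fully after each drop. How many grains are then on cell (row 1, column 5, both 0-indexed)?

t=0: 0 3 0 3 3 3
3 2 1 3 0 3
0 2 3 1 2 0
2 2 0 3 0 1
2 1 2 3 2 1
t=1: 0 3 1 1 2 1
3 2 2 0 3 0
0 2 3 2 2 1
2 2 0 3 0 1
2 1 2 3 2 1
t=2: 0 3 1 1 3 1
3 2 2 0 3 0
0 2 3 2 2 1
2 2 0 3 0 1
2 1 2 3 2 1
t=3: 0 3 1 2 1 2
3 2 2 1 0 1
0 2 3 2 3 1
2 2 0 3 0 1
2 1 2 3 2 1
t=4: 0 3 1 2 2 2
3 2 2 1 0 1
0 2 3 2 3 1
2 2 0 3 0 1
2 1 2 3 2 1
t=5: 0 3 1 2 3 2
3 2 2 1 0 1
0 2 3 2 3 1
2 2 0 3 0 1
2 1 2 3 2 1
t=6: 0 3 1 3 0 3
3 2 2 1 1 1
0 2 3 2 3 1
2 2 0 3 0 1
2 1 2 3 2 1
t=7: 0 3 1 3 1 3
3 2 2 1 1 1
0 2 3 2 3 1
2 2 0 3 0 1
2 1 2 3 2 1
t=8: 0 3 1 3 2 3
3 2 2 1 1 1
0 2 3 2 3 1
2 2 0 3 0 1
2 1 2 3 2 1
t=9: 0 3 1 3 3 3
3 2 2 1 1 1
0 2 3 2 3 1
2 2 0 3 0 1
2 1 2 3 2 1

1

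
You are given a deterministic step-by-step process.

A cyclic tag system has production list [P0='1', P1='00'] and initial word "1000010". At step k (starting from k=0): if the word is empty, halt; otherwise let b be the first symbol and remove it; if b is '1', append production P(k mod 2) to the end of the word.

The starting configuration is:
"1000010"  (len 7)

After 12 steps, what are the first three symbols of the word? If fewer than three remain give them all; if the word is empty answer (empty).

(empty)

step 0: "1000010"  (len 7)
step 1: "0000101"  (len 7)
step 2: "000101"  (len 6)
step 3: "00101"  (len 5)
step 4: "0101"  (len 4)
step 5: "101"  (len 3)
step 6: "0100"  (len 4)
step 7: "100"  (len 3)
step 8: "0000"  (len 4)
step 9: "000"  (len 3)
step 10: "00"  (len 2)
step 11: "0"  (len 1)
step 12: (halted — word empty)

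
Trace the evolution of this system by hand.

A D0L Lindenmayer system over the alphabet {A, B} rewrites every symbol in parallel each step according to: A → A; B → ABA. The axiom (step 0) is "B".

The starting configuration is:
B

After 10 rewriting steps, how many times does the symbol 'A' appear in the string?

k=0  B
k=1  ABA
k=2  AABAA
k=3  AAABAAA
k=4  AAAABAAAA
k=5  AAAAABAAAAA
k=6  AAAAAABAAAAAA
k=7  AAAAAAABAAAAAAA
k=8  AAAAAAAABAAAAAAAA
k=9  AAAAAAAAABAAAAAAAAA
k=10  AAAAAAAAAABAAAAAAAAAA

20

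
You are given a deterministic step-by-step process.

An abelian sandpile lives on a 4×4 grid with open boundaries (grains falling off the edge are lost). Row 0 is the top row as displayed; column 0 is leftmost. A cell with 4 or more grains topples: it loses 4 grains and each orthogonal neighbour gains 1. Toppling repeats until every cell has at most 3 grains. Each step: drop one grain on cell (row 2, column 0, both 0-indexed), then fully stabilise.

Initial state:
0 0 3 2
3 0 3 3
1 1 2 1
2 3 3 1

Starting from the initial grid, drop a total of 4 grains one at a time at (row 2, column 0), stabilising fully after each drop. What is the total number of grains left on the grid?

30

gen 0: 0 0 3 2
3 0 3 3
1 1 2 1
2 3 3 1
gen 1: 0 0 3 2
3 0 3 3
2 1 2 1
2 3 3 1
gen 2: 0 0 3 2
3 0 3 3
3 1 2 1
2 3 3 1
gen 3: 1 0 3 2
0 1 3 3
1 2 2 1
3 3 3 1
gen 4: 1 0 3 2
0 1 3 3
2 2 2 1
3 3 3 1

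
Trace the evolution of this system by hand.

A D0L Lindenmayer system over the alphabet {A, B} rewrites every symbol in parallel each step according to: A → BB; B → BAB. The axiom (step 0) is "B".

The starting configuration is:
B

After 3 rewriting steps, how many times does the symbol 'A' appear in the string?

t=0: B
t=1: BAB
t=2: BABBBBAB
t=3: BABBBBABBABBABBABBBBAB

6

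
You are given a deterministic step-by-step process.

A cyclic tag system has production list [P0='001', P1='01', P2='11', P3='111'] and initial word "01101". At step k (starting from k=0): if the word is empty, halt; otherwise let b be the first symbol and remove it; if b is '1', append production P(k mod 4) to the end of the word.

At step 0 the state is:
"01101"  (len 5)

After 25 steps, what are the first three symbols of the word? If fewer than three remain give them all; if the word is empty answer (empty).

[0] "01101"  (len 5)
[1] "1101"  (len 4)
[2] "10101"  (len 5)
[3] "010111"  (len 6)
[4] "10111"  (len 5)
[5] "0111001"  (len 7)
[6] "111001"  (len 6)
[7] "1100111"  (len 7)
[8] "100111111"  (len 9)
[9] "00111111001"  (len 11)
[10] "0111111001"  (len 10)
[11] "111111001"  (len 9)
[12] "11111001111"  (len 11)
[13] "1111001111001"  (len 13)
[14] "11100111100101"  (len 14)
[15] "110011110010111"  (len 15)
[16] "10011110010111111"  (len 17)
[17] "0011110010111111001"  (len 19)
[18] "011110010111111001"  (len 18)
[19] "11110010111111001"  (len 17)
[20] "1110010111111001111"  (len 19)
[21] "110010111111001111001"  (len 21)
[22] "1001011111100111100101"  (len 22)
[23] "00101111110011110010111"  (len 23)
[24] "0101111110011110010111"  (len 22)
[25] "101111110011110010111"  (len 21)

101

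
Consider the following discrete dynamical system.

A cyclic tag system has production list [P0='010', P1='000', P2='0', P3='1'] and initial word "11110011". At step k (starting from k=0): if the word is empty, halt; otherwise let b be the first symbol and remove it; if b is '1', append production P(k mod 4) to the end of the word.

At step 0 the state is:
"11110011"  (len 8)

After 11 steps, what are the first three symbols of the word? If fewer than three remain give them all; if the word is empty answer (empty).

k=0  "11110011"  (len 8)
k=1  "1110011010"  (len 10)
k=2  "110011010000"  (len 12)
k=3  "100110100000"  (len 12)
k=4  "001101000001"  (len 12)
k=5  "01101000001"  (len 11)
k=6  "1101000001"  (len 10)
k=7  "1010000010"  (len 10)
k=8  "0100000101"  (len 10)
k=9  "100000101"  (len 9)
k=10  "00000101000"  (len 11)
k=11  "0000101000"  (len 10)

000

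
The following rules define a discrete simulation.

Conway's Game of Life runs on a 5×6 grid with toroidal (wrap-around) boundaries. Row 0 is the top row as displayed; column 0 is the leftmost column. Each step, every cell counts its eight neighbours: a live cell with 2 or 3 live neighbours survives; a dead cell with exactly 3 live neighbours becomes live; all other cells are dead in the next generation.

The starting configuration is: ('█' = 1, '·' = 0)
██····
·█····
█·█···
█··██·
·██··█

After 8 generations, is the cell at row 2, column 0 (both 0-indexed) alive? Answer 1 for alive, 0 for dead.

k=0  ██····
·█····
█·█···
█··██·
·██··█
k=1  ······
··█···
█·██·█
█··██·
··████
k=2  ··█·█·
·███··
█·█··█
█·····
··█··█
k=3  ····█·
█···██
█·██·█
█·····
·█·█·█
k=4  ···█··
██····
···█··
···█··
█···██
k=5  ·█··█·
··█···
··█···
···█·█
···███
k=6  ··█·██
·███··
··██··
··██·█
█·██·█
k=7  ·····█
·█····
······
█····█
█·····
k=8  █·····
······
█·····
█····█
█·····

1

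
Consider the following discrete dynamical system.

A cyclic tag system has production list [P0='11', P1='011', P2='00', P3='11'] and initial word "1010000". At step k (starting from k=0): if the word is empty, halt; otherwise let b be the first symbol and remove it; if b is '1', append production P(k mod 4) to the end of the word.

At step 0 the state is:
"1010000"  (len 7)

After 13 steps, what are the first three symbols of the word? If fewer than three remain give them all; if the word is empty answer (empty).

111

[0] "1010000"  (len 7)
[1] "01000011"  (len 8)
[2] "1000011"  (len 7)
[3] "00001100"  (len 8)
[4] "0001100"  (len 7)
[5] "001100"  (len 6)
[6] "01100"  (len 5)
[7] "1100"  (len 4)
[8] "10011"  (len 5)
[9] "001111"  (len 6)
[10] "01111"  (len 5)
[11] "1111"  (len 4)
[12] "11111"  (len 5)
[13] "111111"  (len 6)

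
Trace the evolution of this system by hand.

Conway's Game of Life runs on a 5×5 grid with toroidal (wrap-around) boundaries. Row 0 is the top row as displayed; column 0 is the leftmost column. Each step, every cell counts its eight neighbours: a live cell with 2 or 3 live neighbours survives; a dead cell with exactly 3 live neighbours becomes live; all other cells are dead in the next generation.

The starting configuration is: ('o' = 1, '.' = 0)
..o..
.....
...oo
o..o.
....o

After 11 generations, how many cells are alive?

gen 0: ..o..
.....
...oo
o..o.
....o
gen 1: .....
...o.
...oo
o..o.
...oo
gen 2: ...oo
...oo
..oo.
o.o..
...oo
gen 3: o.o..
.....
.oo..
.oo..
o.o..
gen 4: .....
..o..
.oo..
o..o.
o.oo.
gen 5: .ooo.
.oo..
.ooo.
o..o.
.ooo.
gen 6: o....
o....
o..oo
o....
o....
gen 7: oo..o
oo...
oo...
oo...
oo..o
gen 8: ..o..
..o..
..o.o
..o..
..o..
gen 9: .ooo.
.oo..
.oo..
.oo..
.ooo.
gen 10: o....
o....
o..o.
o....
o....
gen 11: oo..o
oo...
oo...
oo...
oo..o

12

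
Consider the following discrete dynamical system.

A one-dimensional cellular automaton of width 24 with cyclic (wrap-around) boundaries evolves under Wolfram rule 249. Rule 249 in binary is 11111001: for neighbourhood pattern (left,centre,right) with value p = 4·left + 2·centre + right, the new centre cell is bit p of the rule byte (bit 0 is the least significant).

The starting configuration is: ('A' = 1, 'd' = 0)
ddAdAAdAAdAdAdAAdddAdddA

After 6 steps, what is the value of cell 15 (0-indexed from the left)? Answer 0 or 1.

1

[0] ddAdAAdAAdAdAdAAdddAdddA
[1] AddAAAAAAAdAdAAAAAddAAdd
[2] dAdAAAAAAAAdAAAAAAAdAAAd
[3] ddAAAAAAAAAAAAAAAAAAAAAA
[4] AdAAAAAAAAAAAAAAAAAAAAAA
[5] AAAAAAAAAAAAAAAAAAAAAAAA
[6] AAAAAAAAAAAAAAAAAAAAAAAA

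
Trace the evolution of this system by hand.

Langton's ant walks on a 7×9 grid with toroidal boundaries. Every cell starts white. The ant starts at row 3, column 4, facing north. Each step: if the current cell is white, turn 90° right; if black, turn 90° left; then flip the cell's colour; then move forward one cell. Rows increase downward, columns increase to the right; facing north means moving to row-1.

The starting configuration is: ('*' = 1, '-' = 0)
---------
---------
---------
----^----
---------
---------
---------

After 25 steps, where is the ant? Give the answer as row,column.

k=0  ---------
---------
---------
----^----
---------
---------
---------
k=1  ---------
---------
---------
----*>---
---------
---------
---------
k=2  ---------
---------
---------
----**---
-----v---
---------
---------
k=3  ---------
---------
---------
----**---
----<*---
---------
---------
k=4  ---------
---------
---------
----^*---
----**---
---------
---------
k=5  ---------
---------
---------
---<-*---
----**---
---------
---------
k=6  ---------
---------
---^-----
---*-*---
----**---
---------
---------
k=7  ---------
---------
---*>----
---*-*---
----**---
---------
---------
k=8  ---------
---------
---**----
---*v*---
----**---
---------
---------
k=9  ---------
---------
---**----
---<**---
----**---
---------
---------
k=10  ---------
---------
---**----
----**---
---v**---
---------
---------
k=11  ---------
---------
---**----
----**---
--<***---
---------
---------
k=12  ---------
---------
---**----
--^-**---
--****---
---------
---------
k=13  ---------
---------
---**----
--*>**---
--****---
---------
---------
k=14  ---------
---------
---**----
--****---
--*v**---
---------
---------
k=15  ---------
---------
---**----
--****---
--*->*---
---------
---------
k=16  ---------
---------
---**----
--**^*---
--*--*---
---------
---------
k=17  ---------
---------
---**----
--*<-*---
--*--*---
---------
---------
k=18  ---------
---------
---**----
--*--*---
--*v-*---
---------
---------
k=19  ---------
---------
---**----
--*--*---
--<*-*---
---------
---------
k=20  ---------
---------
---**----
--*--*---
---*-*---
--v------
---------
k=21  ---------
---------
---**----
--*--*---
---*-*---
-<*------
---------
k=22  ---------
---------
---**----
--*--*---
-^-*-*---
-**------
---------
k=23  ---------
---------
---**----
--*--*---
-*>*-*---
-**------
---------
k=24  ---------
---------
---**----
--*--*---
-***-*---
-*v------
---------
k=25  ---------
---------
---**----
--*--*---
-***-*---
-*->-----
---------

5,3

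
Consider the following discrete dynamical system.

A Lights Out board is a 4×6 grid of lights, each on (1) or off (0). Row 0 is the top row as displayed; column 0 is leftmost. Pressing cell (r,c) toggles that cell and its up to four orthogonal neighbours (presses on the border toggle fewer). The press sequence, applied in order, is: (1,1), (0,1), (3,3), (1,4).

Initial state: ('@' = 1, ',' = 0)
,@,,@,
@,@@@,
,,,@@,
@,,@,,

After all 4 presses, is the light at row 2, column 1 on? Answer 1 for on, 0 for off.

t=0: ,@,,@,
@,@@@,
,,,@@,
@,,@,,
t=1: ,,,,@,
,@,@@,
,@,@@,
@,,@,,
t=2: @@@,@,
,,,@@,
,@,@@,
@,,@,,
t=3: @@@,@,
,,,@@,
,@,,@,
@,@,@,
t=4: @@@,,,
,,,,,@
,@,,,,
@,@,@,

1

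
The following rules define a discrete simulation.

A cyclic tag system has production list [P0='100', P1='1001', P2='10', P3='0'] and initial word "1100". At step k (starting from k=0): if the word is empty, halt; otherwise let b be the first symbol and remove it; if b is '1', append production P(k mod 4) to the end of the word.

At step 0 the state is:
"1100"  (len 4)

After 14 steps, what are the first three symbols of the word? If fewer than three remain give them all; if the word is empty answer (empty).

t=0: "1100"  (len 4)
t=1: "100100"  (len 6)
t=2: "001001001"  (len 9)
t=3: "01001001"  (len 8)
t=4: "1001001"  (len 7)
t=5: "001001100"  (len 9)
t=6: "01001100"  (len 8)
t=7: "1001100"  (len 7)
t=8: "0011000"  (len 7)
t=9: "011000"  (len 6)
t=10: "11000"  (len 5)
t=11: "100010"  (len 6)
t=12: "000100"  (len 6)
t=13: "00100"  (len 5)
t=14: "0100"  (len 4)

010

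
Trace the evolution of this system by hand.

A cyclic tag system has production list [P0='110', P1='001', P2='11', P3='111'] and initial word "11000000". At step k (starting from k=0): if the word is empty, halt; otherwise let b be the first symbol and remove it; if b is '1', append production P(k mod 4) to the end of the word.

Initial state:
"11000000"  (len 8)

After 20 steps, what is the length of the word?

11

0) "11000000"  (len 8)
1) "1000000110"  (len 10)
2) "000000110001"  (len 12)
3) "00000110001"  (len 11)
4) "0000110001"  (len 10)
5) "000110001"  (len 9)
6) "00110001"  (len 8)
7) "0110001"  (len 7)
8) "110001"  (len 6)
9) "10001110"  (len 8)
10) "0001110001"  (len 10)
11) "001110001"  (len 9)
12) "01110001"  (len 8)
13) "1110001"  (len 7)
14) "110001001"  (len 9)
15) "1000100111"  (len 10)
16) "000100111111"  (len 12)
17) "00100111111"  (len 11)
18) "0100111111"  (len 10)
19) "100111111"  (len 9)
20) "00111111111"  (len 11)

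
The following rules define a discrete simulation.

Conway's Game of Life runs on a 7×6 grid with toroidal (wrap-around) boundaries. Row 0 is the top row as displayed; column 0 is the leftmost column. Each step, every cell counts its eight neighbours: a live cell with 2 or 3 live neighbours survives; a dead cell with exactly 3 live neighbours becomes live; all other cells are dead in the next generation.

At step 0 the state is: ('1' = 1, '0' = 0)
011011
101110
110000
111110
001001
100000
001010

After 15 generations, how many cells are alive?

12

t=0: 011011
101110
110000
111110
001001
100000
001010
t=1: 100000
000010
000000
000110
001011
010101
101010
t=2: 010100
000000
000110
000111
101001
010000
101110
t=3: 010110
001110
000101
101000
111101
000010
100110
t=4: 010000
000001
010001
000000
101111
000000
001000
t=5: 000000
000000
100000
011100
000111
011011
000000
t=6: 000000
000000
011000
111101
000001
101001
000000
t=7: 000000
000000
000100
000111
000100
100001
000000
t=8: 000000
000000
000100
001100
100100
000000
000000
t=9: 000000
000000
001100
001110
001100
000000
000000
t=10: 000000
000000
001010
010010
001010
000000
000000
t=11: 000000
000000
000100
011011
000100
000000
000000
t=12: 000000
000000
001110
001010
001110
000000
000000
t=13: 000000
000100
001010
010001
001010
000100
000000
t=14: 000000
000100
001110
011011
001110
000100
000000
t=15: 000000
001110
010001
010001
010001
001110
000000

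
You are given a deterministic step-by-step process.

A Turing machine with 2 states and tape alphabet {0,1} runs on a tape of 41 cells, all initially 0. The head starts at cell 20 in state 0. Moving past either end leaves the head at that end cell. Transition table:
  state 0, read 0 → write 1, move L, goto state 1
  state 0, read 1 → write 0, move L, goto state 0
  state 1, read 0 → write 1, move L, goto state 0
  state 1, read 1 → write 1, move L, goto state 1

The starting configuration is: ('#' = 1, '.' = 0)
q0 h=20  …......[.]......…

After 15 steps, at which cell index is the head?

5

0) q0 h=20  …......[.]......…
1) q1 h=19  …......[.]#.....…
2) q0 h=18  …......[.]##....…
3) q1 h=17  …......[.]###...…
4) q0 h=16  …......[.]####..…
5) q1 h=15  …......[.]#####.…
6) q0 h=14  …......[.]######…
7) q1 h=13  …......[.]######…
8) q0 h=12  …......[.]######…
9) q1 h=11  …......[.]######…
10) q0 h=10  …......[.]######…
11) q1 h= 9  …......[.]######…
12) q0 h= 8  …......[.]######…
13) q1 h= 7  …......[.]######…
14) q0 h= 6  |......[.]######…
15) q1 h= 5  |.....[.]######…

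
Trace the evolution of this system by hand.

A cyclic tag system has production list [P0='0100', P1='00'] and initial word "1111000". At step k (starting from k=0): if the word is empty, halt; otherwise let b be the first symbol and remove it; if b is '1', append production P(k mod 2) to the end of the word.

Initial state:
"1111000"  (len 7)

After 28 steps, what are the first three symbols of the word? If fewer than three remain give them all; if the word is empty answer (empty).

100

step 0: "1111000"  (len 7)
step 1: "1110000100"  (len 10)
step 2: "11000010000"  (len 11)
step 3: "10000100000100"  (len 14)
step 4: "000010000010000"  (len 15)
step 5: "00010000010000"  (len 14)
step 6: "0010000010000"  (len 13)
step 7: "010000010000"  (len 12)
step 8: "10000010000"  (len 11)
step 9: "00000100000100"  (len 14)
step 10: "0000100000100"  (len 13)
step 11: "000100000100"  (len 12)
step 12: "00100000100"  (len 11)
step 13: "0100000100"  (len 10)
step 14: "100000100"  (len 9)
step 15: "000001000100"  (len 12)
step 16: "00001000100"  (len 11)
step 17: "0001000100"  (len 10)
step 18: "001000100"  (len 9)
step 19: "01000100"  (len 8)
step 20: "1000100"  (len 7)
step 21: "0001000100"  (len 10)
step 22: "001000100"  (len 9)
step 23: "01000100"  (len 8)
step 24: "1000100"  (len 7)
step 25: "0001000100"  (len 10)
step 26: "001000100"  (len 9)
step 27: "01000100"  (len 8)
step 28: "1000100"  (len 7)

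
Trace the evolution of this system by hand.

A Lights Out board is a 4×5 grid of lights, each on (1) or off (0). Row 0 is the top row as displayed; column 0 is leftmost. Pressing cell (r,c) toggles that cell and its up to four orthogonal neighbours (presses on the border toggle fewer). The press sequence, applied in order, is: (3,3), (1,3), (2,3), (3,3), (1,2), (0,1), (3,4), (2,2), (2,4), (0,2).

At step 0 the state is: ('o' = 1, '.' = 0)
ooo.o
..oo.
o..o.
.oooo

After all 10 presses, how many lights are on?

t=0: ooo.o
..oo.
o..o.
.oooo
t=1: ooo.o
..oo.
o....
.o...
t=2: ooooo
....o
o..o.
.o...
t=3: ooooo
...oo
o.o.o
.o.o.
t=4: ooooo
...oo
o.ooo
.oo.o
t=5: oo.oo
.oo.o
o..oo
.oo.o
t=6: ..ooo
..o.o
o..oo
.oo.o
t=7: ..ooo
..o.o
o..o.
.ooo.
t=8: ..ooo
....o
ooo..
.o.o.
t=9: ..ooo
.....
ooooo
.o.oo
t=10: .o..o
..o..
ooooo
.o.oo

11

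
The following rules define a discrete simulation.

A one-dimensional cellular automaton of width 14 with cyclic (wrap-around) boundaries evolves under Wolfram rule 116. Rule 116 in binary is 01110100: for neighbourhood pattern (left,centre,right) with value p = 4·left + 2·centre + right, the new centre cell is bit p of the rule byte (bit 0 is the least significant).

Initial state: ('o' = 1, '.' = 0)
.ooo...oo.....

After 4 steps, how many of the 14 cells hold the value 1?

4

t=0: .ooo...oo.....
t=1: ...oo...oo....
t=2: ....oo...oo...
t=3: .....oo...oo..
t=4: ......oo...oo.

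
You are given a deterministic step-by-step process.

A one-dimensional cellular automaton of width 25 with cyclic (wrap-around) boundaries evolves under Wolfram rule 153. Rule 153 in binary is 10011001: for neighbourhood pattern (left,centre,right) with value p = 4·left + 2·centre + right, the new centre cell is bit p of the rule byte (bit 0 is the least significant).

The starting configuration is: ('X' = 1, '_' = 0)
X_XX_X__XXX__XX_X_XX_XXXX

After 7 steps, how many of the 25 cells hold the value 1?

13

t=0: X_XX_X__XXX__XX_X_XX_XXXX
t=1: __X___X_XX_X_X____X__XXXX
t=2: X__XX___X_____XXX__X_XXX_
t=3: _X_X_XX__XXXX_XX_X___XX__
t=4: _____X_X_XXX__X___XX_X_XX
t=5: XXXX_____XX_X__XX_X____X_
t=6: XXX_XXXX_X___X_X___XXX___
t=7: XX__XXX___XX____XX_XX_XX_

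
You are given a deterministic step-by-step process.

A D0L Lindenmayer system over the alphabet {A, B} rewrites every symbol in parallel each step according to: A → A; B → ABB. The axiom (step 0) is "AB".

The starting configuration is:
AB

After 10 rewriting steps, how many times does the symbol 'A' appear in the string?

1024

gen 0: AB
gen 1: AABB
gen 2: AAABBABB
gen 3: AAAABBABBAABBABB
gen 4: AAAAABBABBAABBABBAAABBABBAABBABB
gen 5: AAAAAABBABBAABBABBAAABBABBAABBABBAAAABBABBAABBABBAAABBABBAABBABB
gen 6: AAAAAAABBABBAABBABBAAABBABBAABBABBAAAABBABBAABBABBAAABBABB…BBABBAABBABBAAABBABBAABBABBAAAABBABBAABBABBAAABBABBAABBABB  (len 128)
gen 7: AAAAAAAABBABBAABBABBAAABBABBAABBABBAAAABBABBAABBABBAAABBAB…BBABBAABBABBAAABBABBAABBABBAAAABBABBAABBABBAAABBABBAABBABB  (len 256)
gen 8: AAAAAAAAABBABBAABBABBAAABBABBAABBABBAAAABBABBAABBABBAAABBA…BBABBAABBABBAAABBABBAABBABBAAAABBABBAABBABBAAABBABBAABBABB  (len 512)
gen 9: AAAAAAAAAABBABBAABBABBAAABBABBAABBABBAAAABBABBAABBABBAAABB…BBABBAABBABBAAABBABBAABBABBAAAABBABBAABBABBAAABBABBAABBABB  (len 1024)
gen 10: AAAAAAAAAAABBABBAABBABBAAABBABBAABBABBAAAABBABBAABBABBAAAB…BBABBAABBABBAAABBABBAABBABBAAAABBABBAABBABBAAABBABBAABBABB  (len 2048)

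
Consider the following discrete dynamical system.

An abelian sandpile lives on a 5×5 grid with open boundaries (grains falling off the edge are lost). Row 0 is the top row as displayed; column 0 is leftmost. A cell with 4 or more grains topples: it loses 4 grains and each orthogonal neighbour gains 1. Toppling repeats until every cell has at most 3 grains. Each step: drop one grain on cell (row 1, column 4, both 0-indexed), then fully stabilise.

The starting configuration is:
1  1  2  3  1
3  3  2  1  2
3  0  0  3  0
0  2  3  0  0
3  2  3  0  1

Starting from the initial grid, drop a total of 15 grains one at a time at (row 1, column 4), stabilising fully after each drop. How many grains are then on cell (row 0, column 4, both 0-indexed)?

[0] 1  1  2  3  1
3  3  2  1  2
3  0  0  3  0
0  2  3  0  0
3  2  3  0  1
[1] 1  1  2  3  1
3  3  2  1  3
3  0  0  3  0
0  2  3  0  0
3  2  3  0  1
[2] 1  1  2  3  2
3  3  2  2  0
3  0  0  3  1
0  2  3  0  0
3  2  3  0  1
[3] 1  1  2  3  2
3  3  2  2  1
3  0  0  3  1
0  2  3  0  0
3  2  3  0  1
[4] 1  1  2  3  2
3  3  2  2  2
3  0  0  3  1
0  2  3  0  0
3  2  3  0  1
[5] 1  1  2  3  2
3  3  2  2  3
3  0  0  3  1
0  2  3  0  0
3  2  3  0  1
[6] 1  1  2  3  3
3  3  2  3  0
3  0  0  3  2
0  2  3  0  0
3  2  3  0  1
[7] 1  1  2  3  3
3  3  2  3  1
3  0  0  3  2
0  2  3  0  0
3  2  3  0  1
[8] 1  1  2  3  3
3  3  2  3  2
3  0  0  3  2
0  2  3  0  0
3  2  3  0  1
[9] 1  1  2  3  3
3  3  2  3  3
3  0  0  3  2
0  2  3  0  0
3  2  3  0  1
[10] 1  1  3  1  1
3  3  3  2  3
3  0  1  1  0
0  2  3  1  1
3  2  3  0  1
[11] 1  1  3  1  2
3  3  3  3  0
3  0  1  1  1
0  2  3  1  1
3  2  3  0  1
[12] 1  1  3  1  2
3  3  3  3  1
3  0  1  1  1
0  2  3  1  1
3  2  3  0  1
[13] 1  1  3  1  2
3  3  3  3  2
3  0  1  1  1
0  2  3  1  1
3  2  3  0  1
[14] 1  1  3  1  2
3  3  3  3  3
3  0  1  1  1
0  2  3  1  1
3  2  3  0  1
[15] 2  3  0  3  3
1  1  2  1  1
0  2  2  2  2
1  2  3  1  1
3  2  3  0  1

3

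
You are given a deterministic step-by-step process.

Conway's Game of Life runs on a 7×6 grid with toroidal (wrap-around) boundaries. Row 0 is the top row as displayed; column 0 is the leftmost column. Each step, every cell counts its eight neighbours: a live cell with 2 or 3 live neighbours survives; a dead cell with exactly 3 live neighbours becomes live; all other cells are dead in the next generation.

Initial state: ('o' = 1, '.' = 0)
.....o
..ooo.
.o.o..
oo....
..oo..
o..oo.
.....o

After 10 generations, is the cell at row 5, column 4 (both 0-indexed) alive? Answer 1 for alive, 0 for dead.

1

step 0: .....o
..ooo.
.o.o..
oo....
..oo..
o..oo.
.....o
step 1: ...o.o
..ooo.
oo.oo.
oo.o..
o.oooo
..oooo
o....o
step 2: o.oo.o
oo....
o.....
......
......
..o...
o.o...
step 3: ..oo.o
..o...
oo....
......
......
.o....
o.o..o
step 4: o.oooo
o.oo..
.o....
......
......
oo....
o.oooo
step 5: ......
o.....
.oo...
......
......
ooooo.
......
step 6: ......
.o....
.o....
......
.ooo..
.ooo..
.ooo..
step 7: .o....
......
......
.o....
.o.o..
o...o.
.o.o..
step 8: ..o...
......
......
..o...
ooo...
oo.oo.
ooo...
step 9: ..o...
......
......
..o...
o....o
...o..
o....o
step 10: ......
......
......
......
......
....o.
......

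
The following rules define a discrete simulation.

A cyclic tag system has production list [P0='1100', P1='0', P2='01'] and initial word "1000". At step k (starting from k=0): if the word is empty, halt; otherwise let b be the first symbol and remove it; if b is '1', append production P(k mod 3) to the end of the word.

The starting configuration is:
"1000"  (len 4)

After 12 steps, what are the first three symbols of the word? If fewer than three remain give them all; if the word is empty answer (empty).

gen 0: "1000"  (len 4)
gen 1: "0001100"  (len 7)
gen 2: "001100"  (len 6)
gen 3: "01100"  (len 5)
gen 4: "1100"  (len 4)
gen 5: "1000"  (len 4)
gen 6: "00001"  (len 5)
gen 7: "0001"  (len 4)
gen 8: "001"  (len 3)
gen 9: "01"  (len 2)
gen 10: "1"  (len 1)
gen 11: "0"  (len 1)
gen 12: (halted — word empty)

(empty)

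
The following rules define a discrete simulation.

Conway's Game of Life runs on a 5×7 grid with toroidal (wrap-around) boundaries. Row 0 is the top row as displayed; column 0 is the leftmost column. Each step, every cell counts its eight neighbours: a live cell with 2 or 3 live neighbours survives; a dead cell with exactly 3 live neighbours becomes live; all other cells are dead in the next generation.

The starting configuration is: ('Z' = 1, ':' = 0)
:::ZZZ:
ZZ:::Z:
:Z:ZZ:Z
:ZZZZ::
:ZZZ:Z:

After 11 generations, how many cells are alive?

2

gen 0: :::ZZZ:
ZZ:::Z:
:Z:ZZ:Z
:ZZZZ::
:ZZZ:Z:
gen 1: Z::Z:Z:
ZZ:::::
::::::Z
:::::::
:Z:::Z:
gen 2: Z:Z:Z::
ZZ:::::
Z::::::
:::::::
::::Z:Z
gen 3: Z::Z:ZZ
Z:::::Z
ZZ:::::
:::::::
:::Z:Z:
gen 4: Z::::Z:
:::::Z:
ZZ::::Z
:::::::
:::::Z:
gen 5: ::::ZZ:
:Z:::Z:
Z:::::Z
Z:::::Z
::::::Z
gen 6: ::::ZZZ
Z:::ZZ:
:Z:::Z:
:::::Z:
Z:::::Z
gen 7: ::::Z::
Z::::::
:::::Z:
Z::::Z:
Z:::Z::
gen 8: :::::::
:::::::
:::::::
::::ZZ:
::::ZZZ
gen 9: :::::Z:
:::::::
:::::::
::::Z:Z
::::Z:Z
gen 10: :::::Z:
:::::::
:::::::
:::::::
::::Z:Z
gen 11: :::::Z:
:::::::
:::::::
:::::::
:::::Z:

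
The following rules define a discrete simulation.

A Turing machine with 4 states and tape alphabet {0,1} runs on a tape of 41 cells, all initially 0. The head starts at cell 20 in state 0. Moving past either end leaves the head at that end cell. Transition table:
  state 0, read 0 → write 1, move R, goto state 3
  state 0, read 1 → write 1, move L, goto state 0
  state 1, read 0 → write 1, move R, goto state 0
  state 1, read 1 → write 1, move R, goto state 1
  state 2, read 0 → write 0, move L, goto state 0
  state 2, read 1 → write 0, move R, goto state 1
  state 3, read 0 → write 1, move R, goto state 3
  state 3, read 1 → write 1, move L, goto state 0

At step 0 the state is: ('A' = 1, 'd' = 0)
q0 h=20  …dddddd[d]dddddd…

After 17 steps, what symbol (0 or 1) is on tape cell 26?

1

k=0  q0 h=20  …dddddd[d]dddddd…
k=1  q3 h=21  …dddddA[d]dddddd…
k=2  q3 h=22  …ddddAA[d]dddddd…
k=3  q3 h=23  …dddAAA[d]dddddd…
k=4  q3 h=24  …ddAAAA[d]dddddd…
k=5  q3 h=25  …dAAAAA[d]dddddd…
k=6  q3 h=26  …AAAAAA[d]dddddd…
k=7  q3 h=27  …AAAAAA[d]dddddd…
k=8  q3 h=28  …AAAAAA[d]dddddd…
k=9  q3 h=29  …AAAAAA[d]dddddd…
k=10  q3 h=30  …AAAAAA[d]dddddd…
k=11  q3 h=31  …AAAAAA[d]dddddd…
k=12  q3 h=32  …AAAAAA[d]dddddd…
k=13  q3 h=33  …AAAAAA[d]dddddd…
k=14  q3 h=34  …AAAAAA[d]dddddd|
k=15  q3 h=35  …AAAAAA[d]ddddd|
k=16  q3 h=36  …AAAAAA[d]dddd|
k=17  q3 h=37  …AAAAAA[d]ddd|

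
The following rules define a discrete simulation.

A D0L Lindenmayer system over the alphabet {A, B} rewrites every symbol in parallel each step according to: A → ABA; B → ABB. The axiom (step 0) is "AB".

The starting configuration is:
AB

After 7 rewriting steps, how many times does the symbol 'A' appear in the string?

2187

0) AB
1) ABAABB
2) ABAABBABAABAABBABB
3) ABAABBABAABAABBABBABAABBABAABAABBABAABAABBABBABAABBABB
4) ABAABBABAABAABBABBABAABBABAABAABBABAABAABBABBABAABBABBABAA…BABAABAABBABAABAABBABBABAABBABBABAABBABAABAABBABBABAABBABB  (len 162)
5) ABAABBABAABAABBABBABAABBABAABAABBABAABAABBABBABAABBABBABAA…BABAABAABBABAABAABBABBABAABBABBABAABBABAABAABBABBABAABBABB  (len 486)
6) ABAABBABAABAABBABBABAABBABAABAABBABAABAABBABBABAABBABBABAA…BABAABAABBABAABAABBABBABAABBABBABAABBABAABAABBABBABAABBABB  (len 1458)
7) ABAABBABAABAABBABBABAABBABAABAABBABAABAABBABBABAABBABBABAA…BABAABAABBABAABAABBABBABAABBABBABAABBABAABAABBABBABAABBABB  (len 4374)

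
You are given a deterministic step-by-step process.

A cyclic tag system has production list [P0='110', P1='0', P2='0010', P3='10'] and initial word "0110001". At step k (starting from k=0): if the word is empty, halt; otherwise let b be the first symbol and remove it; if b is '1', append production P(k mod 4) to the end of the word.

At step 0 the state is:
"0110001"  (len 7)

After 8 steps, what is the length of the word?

k=0  "0110001"  (len 7)
k=1  "110001"  (len 6)
k=2  "100010"  (len 6)
k=3  "000100010"  (len 9)
k=4  "00100010"  (len 8)
k=5  "0100010"  (len 7)
k=6  "100010"  (len 6)
k=7  "000100010"  (len 9)
k=8  "00100010"  (len 8)

8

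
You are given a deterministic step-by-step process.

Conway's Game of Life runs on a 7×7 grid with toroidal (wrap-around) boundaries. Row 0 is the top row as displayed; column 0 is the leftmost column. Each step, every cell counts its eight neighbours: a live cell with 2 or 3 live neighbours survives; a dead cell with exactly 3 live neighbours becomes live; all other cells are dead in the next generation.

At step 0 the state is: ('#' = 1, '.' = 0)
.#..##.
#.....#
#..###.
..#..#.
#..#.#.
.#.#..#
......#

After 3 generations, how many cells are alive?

k=0  .#..##.
#.....#
#..###.
..#..#.
#..#.#.
.#.#..#
......#
k=1  .....#.
##.#...
##.###.
.##..#.
##.#.#.
..#.###
..#.#.#
k=2  #######
##.#.#.
...#.#.
.....#.
#..#...
..#....
....#.#
k=3  .......
.......
..#..#.
......#
.......
...#...
....#.#

6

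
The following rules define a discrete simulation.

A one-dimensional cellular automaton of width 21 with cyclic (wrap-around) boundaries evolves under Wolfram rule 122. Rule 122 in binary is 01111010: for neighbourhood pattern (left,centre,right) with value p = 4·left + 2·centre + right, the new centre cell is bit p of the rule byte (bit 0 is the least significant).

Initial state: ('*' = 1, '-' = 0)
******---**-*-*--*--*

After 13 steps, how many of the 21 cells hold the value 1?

8

0) ******---**-*-*--*--*
1) -----**-****-*-**-***
2) *---*****--**-*****-*
3) **-**---*******---***
4) -*****-**-----**-**--
5) **---*****---*******-
6) ***-**---**-**-----**
7) --*****-*******---**-
8) -**---***-----**-****
9) ****-**-**---*****--*
10) ---********-**---****
11) *-**------*****-**--*
12) *****----**---*******
13) ----**--****-**------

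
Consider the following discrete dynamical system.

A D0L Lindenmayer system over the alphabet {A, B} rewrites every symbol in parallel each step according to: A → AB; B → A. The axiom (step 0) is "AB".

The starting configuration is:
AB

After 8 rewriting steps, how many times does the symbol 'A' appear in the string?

0) AB
1) ABA
2) ABAAB
3) ABAABABA
4) ABAABABAABAAB
5) ABAABABAABAABABAABABA
6) ABAABABAABAABABAABABAABAABABAABAAB
7) ABAABABAABAABABAABABAABAABABAABAABABAABABAABAABABAABABA
8) ABAABABAABAABABAABABAABAABABAABAABABAABABAABAABABAABABAABAABABAABAABABAABABAABAABABAABAAB

55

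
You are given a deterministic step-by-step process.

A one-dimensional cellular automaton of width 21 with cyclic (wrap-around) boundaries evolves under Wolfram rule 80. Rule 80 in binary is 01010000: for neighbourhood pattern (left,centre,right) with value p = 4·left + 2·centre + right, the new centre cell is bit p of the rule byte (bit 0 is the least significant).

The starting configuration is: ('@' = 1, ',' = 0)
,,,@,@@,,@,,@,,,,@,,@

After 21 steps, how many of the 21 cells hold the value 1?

6

0) ,,,@,@@,,@,,@,,,,@,,@
1) @,,,,,@@,,@,,@,,,,@,,
2) ,@,,,,,@@,,@,,@,,,,@,
3) ,,@,,,,,@@,,@,,@,,,,@
4) @,,@,,,,,@@,,@,,@,,,,
5) ,@,,@,,,,,@@,,@,,@,,,
6) ,,@,,@,,,,,@@,,@,,@,,
7) ,,,@,,@,,,,,@@,,@,,@,
8) ,,,,@,,@,,,,,@@,,@,,@
9) @,,,,@,,@,,,,,@@,,@,,
10) ,@,,,,@,,@,,,,,@@,,@,
11) ,,@,,,,@,,@,,,,,@@,,@
12) @,,@,,,,@,,@,,,,,@@,,
13) ,@,,@,,,,@,,@,,,,,@@,
14) ,,@,,@,,,,@,,@,,,,,@@
15) @,,@,,@,,,,@,,@,,,,,@
16) @@,,@,,@,,,,@,,@,,,,,
17) ,@@,,@,,@,,,,@,,@,,,,
18) ,,@@,,@,,@,,,,@,,@,,,
19) ,,,@@,,@,,@,,,,@,,@,,
20) ,,,,@@,,@,,@,,,,@,,@,
21) ,,,,,@@,,@,,@,,,,@,,@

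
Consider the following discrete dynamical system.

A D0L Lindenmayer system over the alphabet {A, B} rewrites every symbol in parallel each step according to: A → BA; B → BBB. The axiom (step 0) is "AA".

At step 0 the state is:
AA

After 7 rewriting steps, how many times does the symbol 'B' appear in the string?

2186

0) AA
1) BABA
2) BBBBABBBBA
3) BBBBBBBBBBBBBABBBBBBBBBBBBBA
4) BBBBBBBBBBBBBBBBBBBBBBBBBBBBBBBBBBBBBBBBABBBBBBBBBBBBBBBBBBBBBBBBBBBBBBBBBBBBBBBBA
5) BBBBBBBBBBBBBBBBBBBBBBBBBBBBBBBBBBBBBBBBBBBBBBBBBBBBBBBBBB…BBBBBBBBBBBBBBBBBBBBBBBBBBBBBBBBBBBBBBBBBBBBBBBBBBBBBBBBBA  (len 244)
6) BBBBBBBBBBBBBBBBBBBBBBBBBBBBBBBBBBBBBBBBBBBBBBBBBBBBBBBBBB…BBBBBBBBBBBBBBBBBBBBBBBBBBBBBBBBBBBBBBBBBBBBBBBBBBBBBBBBBA  (len 730)
7) BBBBBBBBBBBBBBBBBBBBBBBBBBBBBBBBBBBBBBBBBBBBBBBBBBBBBBBBBB…BBBBBBBBBBBBBBBBBBBBBBBBBBBBBBBBBBBBBBBBBBBBBBBBBBBBBBBBBA  (len 2188)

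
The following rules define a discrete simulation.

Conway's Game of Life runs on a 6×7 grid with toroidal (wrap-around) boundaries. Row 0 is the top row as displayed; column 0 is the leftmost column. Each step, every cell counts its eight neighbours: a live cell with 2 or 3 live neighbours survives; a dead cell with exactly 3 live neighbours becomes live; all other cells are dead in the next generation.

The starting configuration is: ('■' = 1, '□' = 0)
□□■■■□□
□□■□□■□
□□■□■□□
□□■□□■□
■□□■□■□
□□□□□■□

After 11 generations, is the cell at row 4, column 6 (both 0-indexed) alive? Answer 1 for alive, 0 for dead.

k=0  □□■■■□□
□□■□□■□
□□■□■□□
□□■□□■□
■□□■□■□
□□□□□■□
k=1  □□■■■■□
□■■□□■□
□■■□■■□
□■■□□■■
□□□□□■□
□□■□□■■
k=2  □□□□□□□
□□□□□□■
□□□□■□□
■■■■□□■
■■■□■□□
□□■□□□■
k=3  □□□□□□□
□□□□□□□
□■■■□■■
□□□□■■■
□□□□□■□
■□■■□□□
k=4  □□□□□□□
□□■□□□□
■□■■□□■
■□■■□□□
□□□■□■□
□□□□□□□
k=5  □□□□□□□
□■■■□□□
■□□□□□■
■□□□□□□
□□■■■□□
□□□□□□□
k=6  □□■□□□□
■■■□□□□
■□■□□□■
■■□■□□■
□□□■□□□
□□□■□□□
k=7  □□■■□□□
■□■■□□■
□□□■□□□
□■□■□□■
■□□■■□□
□□■■□□□
k=8  □□□□■□□
□■□□■□□
□■□■■□■
■□□■□□□
■■□□■□□
□■□□□□□
k=9  □□□□□□□
■□■□■□□
□■□■■■□
□□□■□■■
■■■□□□□
■■□□□□□
k=10  ■□□□□□□
□■■□■■□
■■□□□□□
□□□■□■■
□□■□□□□
■□■□□□□
k=11  ■□■■□□■
□□■□□□■
■■□■□□□
■■■□□□■
□■■■□□■
□□□□□□□

1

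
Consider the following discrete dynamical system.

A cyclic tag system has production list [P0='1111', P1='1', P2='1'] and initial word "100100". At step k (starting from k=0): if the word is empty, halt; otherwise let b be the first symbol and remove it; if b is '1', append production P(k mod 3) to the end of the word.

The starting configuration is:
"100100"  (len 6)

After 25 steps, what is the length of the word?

step 0: "100100"  (len 6)
step 1: "001001111"  (len 9)
step 2: "01001111"  (len 8)
step 3: "1001111"  (len 7)
step 4: "0011111111"  (len 10)
step 5: "011111111"  (len 9)
step 6: "11111111"  (len 8)
step 7: "11111111111"  (len 11)
step 8: "11111111111"  (len 11)
step 9: "11111111111"  (len 11)
step 10: "11111111111111"  (len 14)
step 11: "11111111111111"  (len 14)
step 12: "11111111111111"  (len 14)
step 13: "11111111111111111"  (len 17)
step 14: "11111111111111111"  (len 17)
step 15: "11111111111111111"  (len 17)
step 16: "11111111111111111111"  (len 20)
step 17: "11111111111111111111"  (len 20)
step 18: "11111111111111111111"  (len 20)
step 19: "11111111111111111111111"  (len 23)
step 20: "11111111111111111111111"  (len 23)
step 21: "11111111111111111111111"  (len 23)
step 22: "11111111111111111111111111"  (len 26)
step 23: "11111111111111111111111111"  (len 26)
step 24: "11111111111111111111111111"  (len 26)
step 25: "11111111111111111111111111111"  (len 29)

29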